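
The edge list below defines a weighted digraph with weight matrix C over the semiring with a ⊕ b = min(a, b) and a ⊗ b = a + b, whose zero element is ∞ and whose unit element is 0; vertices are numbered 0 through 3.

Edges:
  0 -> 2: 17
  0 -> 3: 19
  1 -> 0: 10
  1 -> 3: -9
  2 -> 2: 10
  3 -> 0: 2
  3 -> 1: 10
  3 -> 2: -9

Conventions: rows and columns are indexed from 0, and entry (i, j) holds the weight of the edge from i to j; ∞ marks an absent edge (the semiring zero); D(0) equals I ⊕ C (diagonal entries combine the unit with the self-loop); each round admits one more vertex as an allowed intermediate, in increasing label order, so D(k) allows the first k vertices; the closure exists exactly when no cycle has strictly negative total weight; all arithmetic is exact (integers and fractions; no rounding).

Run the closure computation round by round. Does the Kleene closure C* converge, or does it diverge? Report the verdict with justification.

D(0):
  [0, ∞, 17, 19]
  [10, 0, ∞, -9]
  [∞, ∞, 0, ∞]
  [2, 10, -9, 0]
D(1):
  [0, ∞, 17, 19]
  [10, 0, 27, -9]
  [∞, ∞, 0, ∞]
  [2, 10, -9, 0]
D(2):
  [0, ∞, 17, 19]
  [10, 0, 27, -9]
  [∞, ∞, 0, ∞]
  [2, 10, -9, 0]
D(3):
  [0, ∞, 17, 19]
  [10, 0, 27, -9]
  [∞, ∞, 0, ∞]
  [2, 10, -9, 0]
D(4):
  [0, 29, 10, 19]
  [-7, 0, -18, -9]
  [∞, ∞, 0, ∞]
  [2, 10, -9, 0]
Key observation: every diagonal entry stays at the unit through all rounds, so no improving cycle exists.
Answer: CONVERGES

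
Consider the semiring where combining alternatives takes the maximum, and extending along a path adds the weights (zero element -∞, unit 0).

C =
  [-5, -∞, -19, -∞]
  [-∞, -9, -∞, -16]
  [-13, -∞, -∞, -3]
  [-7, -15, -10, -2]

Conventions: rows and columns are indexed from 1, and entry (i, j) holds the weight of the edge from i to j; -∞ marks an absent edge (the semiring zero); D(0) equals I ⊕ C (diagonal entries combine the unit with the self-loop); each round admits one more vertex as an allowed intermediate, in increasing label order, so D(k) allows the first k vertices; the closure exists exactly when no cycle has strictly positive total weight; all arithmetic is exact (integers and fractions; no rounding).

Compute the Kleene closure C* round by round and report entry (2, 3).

D(0):
  [0, -∞, -19, -∞]
  [-∞, 0, -∞, -16]
  [-13, -∞, 0, -3]
  [-7, -15, -10, 0]
D(1):
  [0, -∞, -19, -∞]
  [-∞, 0, -∞, -16]
  [-13, -∞, 0, -3]
  [-7, -15, -10, 0]
D(2):
  [0, -∞, -19, -∞]
  [-∞, 0, -∞, -16]
  [-13, -∞, 0, -3]
  [-7, -15, -10, 0]
D(3):
  [0, -∞, -19, -22]
  [-∞, 0, -∞, -16]
  [-13, -∞, 0, -3]
  [-7, -15, -10, 0]
D(4):
  [0, -37, -19, -22]
  [-23, 0, -26, -16]
  [-10, -18, 0, -3]
  [-7, -15, -10, 0]
Answer: C*[2][3] = -26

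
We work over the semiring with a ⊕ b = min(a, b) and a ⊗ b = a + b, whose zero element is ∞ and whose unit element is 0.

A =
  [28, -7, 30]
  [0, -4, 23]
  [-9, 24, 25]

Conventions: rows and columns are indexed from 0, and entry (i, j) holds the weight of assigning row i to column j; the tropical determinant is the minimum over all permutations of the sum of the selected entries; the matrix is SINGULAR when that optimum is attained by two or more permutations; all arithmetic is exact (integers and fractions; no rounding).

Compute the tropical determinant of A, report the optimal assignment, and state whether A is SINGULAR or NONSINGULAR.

σ = (0, 1, 2): 28 + (-4) + 25 = 49
σ = (0, 2, 1): 28 + 23 + 24 = 75
σ = (1, 0, 2): (-7) + 0 + 25 = 18
σ = (1, 2, 0): (-7) + 23 + (-9) = 7
σ = (2, 0, 1): 30 + 0 + 24 = 54
σ = (2, 1, 0): 30 + (-4) + (-9) = 17
Optimal value attained by: σ = (1, 2, 0).
Answer: det⊕(A) = 7; verdict: NONSINGULAR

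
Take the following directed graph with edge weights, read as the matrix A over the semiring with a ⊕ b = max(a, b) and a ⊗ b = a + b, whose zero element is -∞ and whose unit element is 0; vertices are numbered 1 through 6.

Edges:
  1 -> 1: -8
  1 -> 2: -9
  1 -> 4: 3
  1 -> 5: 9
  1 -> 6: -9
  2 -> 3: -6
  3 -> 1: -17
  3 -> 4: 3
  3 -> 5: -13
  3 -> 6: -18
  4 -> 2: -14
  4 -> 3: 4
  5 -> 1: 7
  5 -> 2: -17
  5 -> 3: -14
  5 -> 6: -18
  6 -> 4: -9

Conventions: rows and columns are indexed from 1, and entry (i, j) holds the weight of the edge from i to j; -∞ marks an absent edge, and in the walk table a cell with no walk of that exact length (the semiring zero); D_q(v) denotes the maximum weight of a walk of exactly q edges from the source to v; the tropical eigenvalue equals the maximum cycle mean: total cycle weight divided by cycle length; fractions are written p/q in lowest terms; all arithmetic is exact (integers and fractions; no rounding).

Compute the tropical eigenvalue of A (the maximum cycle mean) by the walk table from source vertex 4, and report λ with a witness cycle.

q=0: [-∞, -∞, -∞, 0, -∞, -∞]
q=1: [-∞, -14, 4, -∞, -∞, -∞]
q=2: [-13, -∞, -20, 7, -9, -14]
q=3: [-2, -7, 11, -10, -4, -22]
q=4: [3, -11, -6, 14, 7, -7]
q=5: [14, 0, 18, 6, 12, -6]
q=6: [19, 5, 10, 21, 23, 5]
Optimal cycle mean attained by: cycle 1->5->1, total 9 + 7, length 2.
Answer: λ = 8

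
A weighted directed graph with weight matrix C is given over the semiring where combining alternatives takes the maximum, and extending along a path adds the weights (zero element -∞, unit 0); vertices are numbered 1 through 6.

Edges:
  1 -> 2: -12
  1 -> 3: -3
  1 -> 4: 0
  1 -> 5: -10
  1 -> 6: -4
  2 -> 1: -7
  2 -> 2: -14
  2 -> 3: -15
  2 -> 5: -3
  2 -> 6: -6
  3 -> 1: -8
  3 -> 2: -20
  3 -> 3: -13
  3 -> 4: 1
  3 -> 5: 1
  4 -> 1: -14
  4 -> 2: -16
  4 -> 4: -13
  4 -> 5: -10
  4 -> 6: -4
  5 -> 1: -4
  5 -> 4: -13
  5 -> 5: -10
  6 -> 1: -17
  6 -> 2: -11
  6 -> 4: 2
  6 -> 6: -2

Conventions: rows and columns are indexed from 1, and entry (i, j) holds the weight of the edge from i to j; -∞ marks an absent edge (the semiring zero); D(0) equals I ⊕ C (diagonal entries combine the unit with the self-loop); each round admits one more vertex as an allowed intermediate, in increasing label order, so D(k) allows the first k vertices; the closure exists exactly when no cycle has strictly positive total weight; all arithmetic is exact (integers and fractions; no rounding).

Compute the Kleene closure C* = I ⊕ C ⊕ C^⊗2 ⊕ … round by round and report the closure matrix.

D(0):
  [0, -12, -3, 0, -10, -4]
  [-7, 0, -15, -∞, -3, -6]
  [-8, -20, 0, 1, 1, -∞]
  [-14, -16, -∞, 0, -10, -4]
  [-4, -∞, -∞, -13, 0, -∞]
  [-17, -11, -∞, 2, -∞, 0]
D(1):
  [0, -12, -3, 0, -10, -4]
  [-7, 0, -10, -7, -3, -6]
  [-8, -20, 0, 1, 1, -12]
  [-14, -16, -17, 0, -10, -4]
  [-4, -16, -7, -4, 0, -8]
  [-17, -11, -20, 2, -27, 0]
D(2):
  [0, -12, -3, 0, -10, -4]
  [-7, 0, -10, -7, -3, -6]
  [-8, -20, 0, 1, 1, -12]
  [-14, -16, -17, 0, -10, -4]
  [-4, -16, -7, -4, 0, -8]
  [-17, -11, -20, 2, -14, 0]
D(3):
  [0, -12, -3, 0, -2, -4]
  [-7, 0, -10, -7, -3, -6]
  [-8, -20, 0, 1, 1, -12]
  [-14, -16, -17, 0, -10, -4]
  [-4, -16, -7, -4, 0, -8]
  [-17, -11, -20, 2, -14, 0]
D(4):
  [0, -12, -3, 0, -2, -4]
  [-7, 0, -10, -7, -3, -6]
  [-8, -15, 0, 1, 1, -3]
  [-14, -16, -17, 0, -10, -4]
  [-4, -16, -7, -4, 0, -8]
  [-12, -11, -15, 2, -8, 0]
D(5):
  [0, -12, -3, 0, -2, -4]
  [-7, 0, -10, -7, -3, -6]
  [-3, -15, 0, 1, 1, -3]
  [-14, -16, -17, 0, -10, -4]
  [-4, -16, -7, -4, 0, -8]
  [-12, -11, -15, 2, -8, 0]
D(6):
  [0, -12, -3, 0, -2, -4]
  [-7, 0, -10, -4, -3, -6]
  [-3, -14, 0, 1, 1, -3]
  [-14, -15, -17, 0, -10, -4]
  [-4, -16, -7, -4, 0, -8]
  [-12, -11, -15, 2, -8, 0]
Answer: C* = [[0, -12, -3, 0, -2, -4], [-7, 0, -10, -4, -3, -6], [-3, -14, 0, 1, 1, -3], [-14, -15, -17, 0, -10, -4], [-4, -16, -7, -4, 0, -8], [-12, -11, -15, 2, -8, 0]]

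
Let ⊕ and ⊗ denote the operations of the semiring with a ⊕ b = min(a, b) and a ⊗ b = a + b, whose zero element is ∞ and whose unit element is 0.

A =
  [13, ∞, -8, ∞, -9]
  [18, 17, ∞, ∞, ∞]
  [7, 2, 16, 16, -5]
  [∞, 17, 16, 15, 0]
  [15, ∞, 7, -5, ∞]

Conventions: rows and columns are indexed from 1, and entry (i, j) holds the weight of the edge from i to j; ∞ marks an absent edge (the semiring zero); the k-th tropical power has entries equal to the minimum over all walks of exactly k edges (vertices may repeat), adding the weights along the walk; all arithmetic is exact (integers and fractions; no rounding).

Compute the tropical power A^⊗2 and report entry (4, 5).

A^⊗2:
  [-1, -6, -2, -14, -13]
  [31, 34, 10, ∞, 9]
  [10, 18, -1, -10, -2]
  [15, 18, 7, -5, 11]
  [14, 9, 7, 10, -5]
Key observation: the optimum is the walk 4->3->5, with weight 16 + (-5) = 11.
Optimal value attained by: walk 4->3->5.
Answer: (A^⊗2)[4][5] = 11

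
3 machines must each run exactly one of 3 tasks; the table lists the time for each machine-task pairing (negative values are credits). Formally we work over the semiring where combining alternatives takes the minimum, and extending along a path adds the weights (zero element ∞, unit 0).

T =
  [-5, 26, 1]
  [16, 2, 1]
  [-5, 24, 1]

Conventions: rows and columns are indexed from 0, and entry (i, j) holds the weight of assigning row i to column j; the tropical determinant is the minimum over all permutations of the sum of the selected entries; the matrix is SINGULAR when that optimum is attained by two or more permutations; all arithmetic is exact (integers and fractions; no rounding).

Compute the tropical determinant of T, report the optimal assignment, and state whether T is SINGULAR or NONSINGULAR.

σ = (0, 1, 2): (-5) + 2 + 1 = -2
σ = (0, 2, 1): (-5) + 1 + 24 = 20
σ = (1, 0, 2): 26 + 16 + 1 = 43
σ = (1, 2, 0): 26 + 1 + (-5) = 22
σ = (2, 0, 1): 1 + 16 + 24 = 41
σ = (2, 1, 0): 1 + 2 + (-5) = -2
Optimal value attained by: σ = (0, 1, 2).
Answer: det⊕(T) = -2; verdict: SINGULAR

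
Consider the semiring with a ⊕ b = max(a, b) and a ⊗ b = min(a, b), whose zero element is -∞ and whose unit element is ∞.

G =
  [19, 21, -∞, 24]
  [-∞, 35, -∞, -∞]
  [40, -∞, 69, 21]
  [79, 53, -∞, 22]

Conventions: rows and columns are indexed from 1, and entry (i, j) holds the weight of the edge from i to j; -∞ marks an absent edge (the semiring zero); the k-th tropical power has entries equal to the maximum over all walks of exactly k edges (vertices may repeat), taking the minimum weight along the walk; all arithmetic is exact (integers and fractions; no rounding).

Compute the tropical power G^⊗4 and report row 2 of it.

G^⊗2:
  [24, 24, -∞, 22]
  [-∞, 35, -∞, -∞]
  [40, 21, 69, 24]
  [22, 35, -∞, 24]
G^⊗3:
  [22, 24, -∞, 24]
  [-∞, 35, -∞, -∞]
  [40, 24, 69, 24]
  [24, 35, -∞, 22]
G^⊗4:
  [24, 24, -∞, 22]
  [-∞, 35, -∞, -∞]
  [40, 24, 69, 24]
  [22, 35, -∞, 24]
Answer: row 2 of G^⊗4 = [-∞, 35, -∞, -∞]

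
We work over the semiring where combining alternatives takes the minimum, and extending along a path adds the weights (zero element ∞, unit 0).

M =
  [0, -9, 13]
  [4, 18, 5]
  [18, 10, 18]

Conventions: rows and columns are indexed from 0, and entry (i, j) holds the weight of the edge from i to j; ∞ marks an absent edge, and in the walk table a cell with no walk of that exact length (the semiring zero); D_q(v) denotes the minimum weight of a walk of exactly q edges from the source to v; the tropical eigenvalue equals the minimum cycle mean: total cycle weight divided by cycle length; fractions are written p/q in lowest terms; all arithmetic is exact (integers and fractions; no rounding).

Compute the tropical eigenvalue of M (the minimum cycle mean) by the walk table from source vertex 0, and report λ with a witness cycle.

q=0: [0, ∞, ∞]
q=1: [0, -9, 13]
q=2: [-5, -9, -4]
q=3: [-5, -14, -4]
Optimal cycle mean attained by: cycle 0->1->0, total (-9) + 4, length 2.
Answer: λ = -5/2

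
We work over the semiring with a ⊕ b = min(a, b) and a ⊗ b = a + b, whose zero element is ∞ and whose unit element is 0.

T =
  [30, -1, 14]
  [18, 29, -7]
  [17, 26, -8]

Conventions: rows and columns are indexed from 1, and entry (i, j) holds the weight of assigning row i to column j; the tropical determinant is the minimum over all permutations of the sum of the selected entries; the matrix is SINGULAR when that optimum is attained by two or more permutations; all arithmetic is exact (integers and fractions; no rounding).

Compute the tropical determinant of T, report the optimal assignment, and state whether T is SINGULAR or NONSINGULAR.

σ = (1, 2, 3): 30 + 29 + (-8) = 51
σ = (1, 3, 2): 30 + (-7) + 26 = 49
σ = (2, 1, 3): (-1) + 18 + (-8) = 9
σ = (2, 3, 1): (-1) + (-7) + 17 = 9
σ = (3, 1, 2): 14 + 18 + 26 = 58
σ = (3, 2, 1): 14 + 29 + 17 = 60
Optimal value attained by: σ = (2, 1, 3).
Answer: det⊕(T) = 9; verdict: SINGULAR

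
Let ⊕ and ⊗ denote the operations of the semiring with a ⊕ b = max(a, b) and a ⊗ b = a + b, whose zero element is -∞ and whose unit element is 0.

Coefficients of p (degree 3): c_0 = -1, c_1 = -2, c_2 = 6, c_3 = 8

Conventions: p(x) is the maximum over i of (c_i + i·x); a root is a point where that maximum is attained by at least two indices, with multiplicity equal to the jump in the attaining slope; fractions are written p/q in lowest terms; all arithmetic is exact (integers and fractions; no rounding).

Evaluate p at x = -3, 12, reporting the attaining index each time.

p(-3) = max(-1+0·(-3)=-1, -2+1·(-3)=-5, 6+2·(-3)=0, 8+3·(-3)=-1) = 0 (attained by i=2)
p(12) = max(-1+0·12=-1, -2+1·12=10, 6+2·12=30, 8+3·12=44) = 44 (attained by i=3)
Answer: p(-3) = 0; p(12) = 44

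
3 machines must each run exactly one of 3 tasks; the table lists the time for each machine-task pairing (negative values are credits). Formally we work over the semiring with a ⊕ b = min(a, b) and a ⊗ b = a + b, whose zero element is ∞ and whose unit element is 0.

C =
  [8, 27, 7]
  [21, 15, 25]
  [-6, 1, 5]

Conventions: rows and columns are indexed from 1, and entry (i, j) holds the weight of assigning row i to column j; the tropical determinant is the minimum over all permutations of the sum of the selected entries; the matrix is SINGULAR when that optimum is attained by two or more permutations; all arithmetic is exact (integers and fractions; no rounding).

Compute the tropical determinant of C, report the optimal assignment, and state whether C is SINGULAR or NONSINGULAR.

σ = (1, 2, 3): 8 + 15 + 5 = 28
σ = (1, 3, 2): 8 + 25 + 1 = 34
σ = (2, 1, 3): 27 + 21 + 5 = 53
σ = (2, 3, 1): 27 + 25 + (-6) = 46
σ = (3, 1, 2): 7 + 21 + 1 = 29
σ = (3, 2, 1): 7 + 15 + (-6) = 16
Optimal value attained by: σ = (3, 2, 1).
Answer: det⊕(C) = 16; verdict: NONSINGULAR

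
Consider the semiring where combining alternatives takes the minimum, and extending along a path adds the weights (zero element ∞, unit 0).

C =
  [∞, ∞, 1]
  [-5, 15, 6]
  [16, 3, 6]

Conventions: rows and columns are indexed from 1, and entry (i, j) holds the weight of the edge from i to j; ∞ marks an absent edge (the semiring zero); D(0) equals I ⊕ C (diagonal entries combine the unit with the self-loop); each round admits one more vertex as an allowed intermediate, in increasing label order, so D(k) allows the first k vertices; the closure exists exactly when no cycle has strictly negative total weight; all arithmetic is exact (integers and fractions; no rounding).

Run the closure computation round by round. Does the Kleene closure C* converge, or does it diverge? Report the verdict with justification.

D(0):
  [0, ∞, 1]
  [-5, 0, 6]
  [16, 3, 0]
D(1):
  [0, ∞, 1]
  [-5, 0, -4]
  [16, 3, 0]
Detection: at round 2, diagonal entry (3, 3) turns strictly negative.
Key observation: the cycle 3->2->1->3 has total weight 3 + (-5) + 1, which is strictly negative.
Answer: DIVERGES — negative cycle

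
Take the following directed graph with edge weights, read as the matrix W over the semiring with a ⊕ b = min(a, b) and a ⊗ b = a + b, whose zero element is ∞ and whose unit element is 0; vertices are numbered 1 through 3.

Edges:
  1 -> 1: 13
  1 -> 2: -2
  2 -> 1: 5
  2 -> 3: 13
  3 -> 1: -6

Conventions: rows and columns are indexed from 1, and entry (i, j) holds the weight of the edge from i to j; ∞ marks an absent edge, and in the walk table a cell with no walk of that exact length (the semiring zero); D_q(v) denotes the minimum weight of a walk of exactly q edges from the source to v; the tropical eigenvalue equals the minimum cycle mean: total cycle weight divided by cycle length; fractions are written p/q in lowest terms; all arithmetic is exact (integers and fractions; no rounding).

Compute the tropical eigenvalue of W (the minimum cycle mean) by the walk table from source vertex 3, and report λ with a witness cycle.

q=0: [∞, ∞, 0]
q=1: [-6, ∞, ∞]
q=2: [7, -8, ∞]
q=3: [-3, 5, 5]
Optimal cycle mean attained by: cycle 1->2->1, total (-2) + 5, length 2.
Answer: λ = 3/2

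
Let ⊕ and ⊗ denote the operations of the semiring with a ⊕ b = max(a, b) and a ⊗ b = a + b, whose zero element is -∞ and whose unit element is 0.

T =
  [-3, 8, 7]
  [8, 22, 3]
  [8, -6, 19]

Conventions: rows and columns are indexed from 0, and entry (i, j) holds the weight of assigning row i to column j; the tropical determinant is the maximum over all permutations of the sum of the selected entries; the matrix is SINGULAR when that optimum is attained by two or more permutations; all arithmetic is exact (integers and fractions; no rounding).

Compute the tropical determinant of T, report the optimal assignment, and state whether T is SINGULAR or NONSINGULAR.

σ = (0, 1, 2): (-3) + 22 + 19 = 38
σ = (0, 2, 1): (-3) + 3 + (-6) = -6
σ = (1, 0, 2): 8 + 8 + 19 = 35
σ = (1, 2, 0): 8 + 3 + 8 = 19
σ = (2, 0, 1): 7 + 8 + (-6) = 9
σ = (2, 1, 0): 7 + 22 + 8 = 37
Optimal value attained by: σ = (0, 1, 2).
Answer: det⊕(T) = 38; verdict: NONSINGULAR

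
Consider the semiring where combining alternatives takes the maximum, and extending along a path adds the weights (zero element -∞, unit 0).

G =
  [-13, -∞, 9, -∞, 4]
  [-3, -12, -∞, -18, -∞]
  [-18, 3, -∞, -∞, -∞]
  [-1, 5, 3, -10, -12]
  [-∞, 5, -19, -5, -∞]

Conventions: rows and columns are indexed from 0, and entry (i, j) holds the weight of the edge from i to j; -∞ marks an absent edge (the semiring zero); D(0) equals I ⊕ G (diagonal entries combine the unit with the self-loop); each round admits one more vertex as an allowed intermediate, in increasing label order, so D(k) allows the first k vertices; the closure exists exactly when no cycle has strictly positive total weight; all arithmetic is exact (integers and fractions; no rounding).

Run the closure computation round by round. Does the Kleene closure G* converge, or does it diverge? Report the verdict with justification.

D(0):
  [0, -∞, 9, -∞, 4]
  [-3, 0, -∞, -18, -∞]
  [-18, 3, 0, -∞, -∞]
  [-1, 5, 3, 0, -12]
  [-∞, 5, -19, -5, 0]
D(1):
  [0, -∞, 9, -∞, 4]
  [-3, 0, 6, -18, 1]
  [-18, 3, 0, -∞, -14]
  [-1, 5, 8, 0, 3]
  [-∞, 5, -19, -5, 0]
Detection: at round 2, diagonal entry (2, 2) turns strictly positive.
Key observation: the cycle 2->1->0->2 has total weight 3 + (-3) + 9, which is strictly positive.
Answer: DIVERGES — positive cycle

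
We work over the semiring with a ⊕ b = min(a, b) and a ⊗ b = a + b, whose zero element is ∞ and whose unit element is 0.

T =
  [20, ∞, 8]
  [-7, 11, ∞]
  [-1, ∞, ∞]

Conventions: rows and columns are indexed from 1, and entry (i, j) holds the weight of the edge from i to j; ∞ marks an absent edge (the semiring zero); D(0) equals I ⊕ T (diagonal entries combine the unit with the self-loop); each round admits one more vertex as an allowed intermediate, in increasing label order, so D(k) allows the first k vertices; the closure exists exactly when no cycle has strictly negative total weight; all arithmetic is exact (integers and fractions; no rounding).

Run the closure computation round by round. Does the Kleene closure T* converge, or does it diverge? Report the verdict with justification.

D(0):
  [0, ∞, 8]
  [-7, 0, ∞]
  [-1, ∞, 0]
D(1):
  [0, ∞, 8]
  [-7, 0, 1]
  [-1, ∞, 0]
D(2):
  [0, ∞, 8]
  [-7, 0, 1]
  [-1, ∞, 0]
D(3):
  [0, ∞, 8]
  [-7, 0, 1]
  [-1, ∞, 0]
Key observation: every diagonal entry stays at the unit through all rounds, so no improving cycle exists.
Answer: CONVERGES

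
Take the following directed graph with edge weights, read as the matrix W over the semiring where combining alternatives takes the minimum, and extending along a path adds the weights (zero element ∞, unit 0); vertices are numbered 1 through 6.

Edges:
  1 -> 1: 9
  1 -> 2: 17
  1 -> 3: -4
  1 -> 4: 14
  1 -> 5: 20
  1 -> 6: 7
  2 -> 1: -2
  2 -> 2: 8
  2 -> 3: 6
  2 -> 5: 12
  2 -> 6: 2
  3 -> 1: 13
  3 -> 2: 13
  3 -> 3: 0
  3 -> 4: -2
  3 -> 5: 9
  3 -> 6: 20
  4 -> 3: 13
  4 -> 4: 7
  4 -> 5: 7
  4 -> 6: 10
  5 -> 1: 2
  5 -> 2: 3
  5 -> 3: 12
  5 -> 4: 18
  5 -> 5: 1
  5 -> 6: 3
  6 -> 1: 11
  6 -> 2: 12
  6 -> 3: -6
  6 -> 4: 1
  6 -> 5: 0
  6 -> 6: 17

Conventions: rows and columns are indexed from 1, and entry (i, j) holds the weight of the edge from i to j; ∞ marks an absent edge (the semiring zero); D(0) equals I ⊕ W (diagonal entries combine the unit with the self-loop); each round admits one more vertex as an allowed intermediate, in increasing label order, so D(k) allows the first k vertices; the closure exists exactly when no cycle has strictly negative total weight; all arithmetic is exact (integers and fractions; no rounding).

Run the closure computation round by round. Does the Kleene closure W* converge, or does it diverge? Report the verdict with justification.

D(0):
  [0, 17, -4, 14, 20, 7]
  [-2, 0, 6, ∞, 12, 2]
  [13, 13, 0, -2, 9, 20]
  [∞, ∞, 13, 0, 7, 10]
  [2, 3, 12, 18, 0, 3]
  [11, 12, -6, 1, 0, 0]
D(1):
  [0, 17, -4, 14, 20, 7]
  [-2, 0, -6, 12, 12, 2]
  [13, 13, 0, -2, 9, 20]
  [∞, ∞, 13, 0, 7, 10]
  [2, 3, -2, 16, 0, 3]
  [11, 12, -6, 1, 0, 0]
D(2):
  [0, 17, -4, 14, 20, 7]
  [-2, 0, -6, 12, 12, 2]
  [11, 13, 0, -2, 9, 15]
  [∞, ∞, 13, 0, 7, 10]
  [1, 3, -3, 15, 0, 3]
  [10, 12, -6, 1, 0, 0]
D(3):
  [0, 9, -4, -6, 5, 7]
  [-2, 0, -6, -8, 3, 2]
  [11, 13, 0, -2, 9, 15]
  [24, 26, 13, 0, 7, 10]
  [1, 3, -3, -5, 0, 3]
  [5, 7, -6, -8, 0, 0]
D(4):
  [0, 9, -4, -6, 1, 4]
  [-2, 0, -6, -8, -1, 2]
  [11, 13, 0, -2, 5, 8]
  [24, 26, 13, 0, 7, 10]
  [1, 3, -3, -5, 0, 3]
  [5, 7, -6, -8, -1, 0]
D(5):
  [0, 4, -4, -6, 1, 4]
  [-2, 0, -6, -8, -1, 2]
  [6, 8, 0, -2, 5, 8]
  [8, 10, 4, 0, 7, 10]
  [1, 3, -3, -5, 0, 3]
  [0, 2, -6, -8, -1, 0]
D(6):
  [0, 4, -4, -6, 1, 4]
  [-2, 0, -6, -8, -1, 2]
  [6, 8, 0, -2, 5, 8]
  [8, 10, 4, 0, 7, 10]
  [1, 3, -3, -5, 0, 3]
  [0, 2, -6, -8, -1, 0]
Key observation: every diagonal entry stays at the unit through all rounds, so no improving cycle exists.
Answer: CONVERGES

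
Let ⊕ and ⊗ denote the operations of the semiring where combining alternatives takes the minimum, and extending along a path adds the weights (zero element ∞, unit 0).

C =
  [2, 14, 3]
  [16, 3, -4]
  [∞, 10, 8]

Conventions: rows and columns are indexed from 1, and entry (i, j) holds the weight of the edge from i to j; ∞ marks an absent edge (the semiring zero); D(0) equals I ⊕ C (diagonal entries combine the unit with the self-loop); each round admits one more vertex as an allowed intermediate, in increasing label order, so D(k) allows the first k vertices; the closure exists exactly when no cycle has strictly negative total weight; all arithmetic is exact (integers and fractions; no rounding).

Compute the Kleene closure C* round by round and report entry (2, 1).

D(0):
  [0, 14, 3]
  [16, 0, -4]
  [∞, 10, 0]
D(1):
  [0, 14, 3]
  [16, 0, -4]
  [∞, 10, 0]
D(2):
  [0, 14, 3]
  [16, 0, -4]
  [26, 10, 0]
D(3):
  [0, 13, 3]
  [16, 0, -4]
  [26, 10, 0]
Answer: C*[2][1] = 16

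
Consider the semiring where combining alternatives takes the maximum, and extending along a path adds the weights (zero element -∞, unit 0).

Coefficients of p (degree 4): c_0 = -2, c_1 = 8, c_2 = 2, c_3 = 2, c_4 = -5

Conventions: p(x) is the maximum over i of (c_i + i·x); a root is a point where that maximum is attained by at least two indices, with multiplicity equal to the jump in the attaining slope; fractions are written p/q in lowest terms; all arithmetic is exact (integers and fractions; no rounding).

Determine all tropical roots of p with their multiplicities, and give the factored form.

hull edge (i=0, c=-2) to (i=1, c=8): slope 10, span 1
hull edge (i=1, c=8) to (i=3, c=2): slope -3, span 2
hull edge (i=3, c=2) to (i=4, c=-5): slope -7, span 1
Factored form: p(x) = -5 ⊗ (x ⊕ (-10)) ⊗ (x ⊕ 3) ⊗ (x ⊕ 3) ⊗ (x ⊕ 7)
Answer: roots = -10 (mult 1), 3 (mult 2), 7 (mult 1)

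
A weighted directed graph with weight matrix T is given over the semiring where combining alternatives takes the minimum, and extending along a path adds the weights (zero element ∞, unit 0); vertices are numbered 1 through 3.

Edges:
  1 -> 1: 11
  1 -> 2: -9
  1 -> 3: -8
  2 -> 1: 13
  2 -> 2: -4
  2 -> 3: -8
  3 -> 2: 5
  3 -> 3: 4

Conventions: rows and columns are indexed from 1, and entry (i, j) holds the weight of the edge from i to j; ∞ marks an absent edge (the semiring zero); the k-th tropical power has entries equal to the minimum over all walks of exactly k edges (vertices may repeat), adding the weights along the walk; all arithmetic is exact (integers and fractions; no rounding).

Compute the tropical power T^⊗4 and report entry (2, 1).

T^⊗2:
  [4, -13, -17]
  [9, -8, -12]
  [18, 1, -3]
T^⊗3:
  [0, -17, -21]
  [5, -12, -16]
  [14, -3, -7]
T^⊗4:
  [-4, -21, -25]
  [1, -16, -20]
  [10, -7, -11]
Key observation: the optimum is the walk 2->2->2->2->1, with weight (-4) + (-4) + (-4) + 13 = 1.
Optimal value attained by: walk 2->2->2->2->1.
Answer: (T^⊗4)[2][1] = 1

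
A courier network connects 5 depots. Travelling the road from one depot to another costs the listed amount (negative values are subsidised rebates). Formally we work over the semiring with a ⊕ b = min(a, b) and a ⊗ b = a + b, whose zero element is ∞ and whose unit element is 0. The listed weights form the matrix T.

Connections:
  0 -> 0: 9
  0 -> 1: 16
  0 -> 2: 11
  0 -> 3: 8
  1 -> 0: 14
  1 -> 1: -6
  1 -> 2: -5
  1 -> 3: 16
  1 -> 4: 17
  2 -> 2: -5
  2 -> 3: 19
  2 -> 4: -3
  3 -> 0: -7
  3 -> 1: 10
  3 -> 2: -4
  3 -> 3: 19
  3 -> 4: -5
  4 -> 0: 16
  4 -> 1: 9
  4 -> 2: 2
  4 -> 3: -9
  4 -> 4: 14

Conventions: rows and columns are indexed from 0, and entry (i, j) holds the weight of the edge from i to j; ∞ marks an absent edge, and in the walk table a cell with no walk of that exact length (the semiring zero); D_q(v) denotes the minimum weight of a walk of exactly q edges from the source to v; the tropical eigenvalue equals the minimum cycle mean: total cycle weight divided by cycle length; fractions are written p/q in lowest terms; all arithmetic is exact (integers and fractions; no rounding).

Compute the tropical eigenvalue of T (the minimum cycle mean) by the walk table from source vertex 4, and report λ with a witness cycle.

q=0: [∞, ∞, ∞, ∞, 0]
q=1: [16, 9, 2, -9, 14]
q=2: [-16, 1, -13, 5, -14]
q=3: [-7, -5, -18, -23, -16]
q=4: [-30, -13, -27, -25, -28]
q=5: [-32, -19, -32, -37, -30]
Optimal cycle mean attained by: cycle 3->4->3, total (-5) + (-9), length 2.
Answer: λ = -7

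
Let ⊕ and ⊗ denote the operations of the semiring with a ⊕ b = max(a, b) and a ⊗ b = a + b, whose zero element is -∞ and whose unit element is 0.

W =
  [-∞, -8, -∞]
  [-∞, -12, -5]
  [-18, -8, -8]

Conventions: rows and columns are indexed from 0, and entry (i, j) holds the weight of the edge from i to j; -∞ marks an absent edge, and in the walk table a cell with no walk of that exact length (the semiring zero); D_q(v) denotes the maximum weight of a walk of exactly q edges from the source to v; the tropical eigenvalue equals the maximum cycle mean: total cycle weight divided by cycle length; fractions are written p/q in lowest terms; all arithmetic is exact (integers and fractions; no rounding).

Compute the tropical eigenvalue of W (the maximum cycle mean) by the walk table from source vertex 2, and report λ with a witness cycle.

q=0: [-∞, -∞, 0]
q=1: [-18, -8, -8]
q=2: [-26, -16, -13]
q=3: [-31, -21, -21]
Optimal cycle mean attained by: cycle 1->2->1, total (-5) + (-8), length 2.
Answer: λ = -13/2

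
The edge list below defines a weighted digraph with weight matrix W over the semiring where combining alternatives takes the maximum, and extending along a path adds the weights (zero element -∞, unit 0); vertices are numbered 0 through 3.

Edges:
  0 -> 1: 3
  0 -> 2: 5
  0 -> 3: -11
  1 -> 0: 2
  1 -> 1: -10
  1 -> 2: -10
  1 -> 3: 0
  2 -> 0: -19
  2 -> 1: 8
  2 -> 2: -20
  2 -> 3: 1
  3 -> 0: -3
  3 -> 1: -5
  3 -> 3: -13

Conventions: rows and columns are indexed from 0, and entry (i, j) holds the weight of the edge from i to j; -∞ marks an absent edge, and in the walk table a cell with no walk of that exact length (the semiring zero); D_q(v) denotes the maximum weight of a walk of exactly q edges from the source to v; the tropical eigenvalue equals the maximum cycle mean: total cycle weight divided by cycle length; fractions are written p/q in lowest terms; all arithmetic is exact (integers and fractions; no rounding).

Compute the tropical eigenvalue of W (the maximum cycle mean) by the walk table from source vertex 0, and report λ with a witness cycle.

q=0: [0, -∞, -∞, -∞]
q=1: [-∞, 3, 5, -11]
q=2: [5, 13, -7, 6]
q=3: [15, 8, 10, 13]
q=4: [10, 18, 20, 11]
Optimal cycle mean attained by: cycle 0->2->1->0, total 5 + 8 + 2, length 3.
Answer: λ = 5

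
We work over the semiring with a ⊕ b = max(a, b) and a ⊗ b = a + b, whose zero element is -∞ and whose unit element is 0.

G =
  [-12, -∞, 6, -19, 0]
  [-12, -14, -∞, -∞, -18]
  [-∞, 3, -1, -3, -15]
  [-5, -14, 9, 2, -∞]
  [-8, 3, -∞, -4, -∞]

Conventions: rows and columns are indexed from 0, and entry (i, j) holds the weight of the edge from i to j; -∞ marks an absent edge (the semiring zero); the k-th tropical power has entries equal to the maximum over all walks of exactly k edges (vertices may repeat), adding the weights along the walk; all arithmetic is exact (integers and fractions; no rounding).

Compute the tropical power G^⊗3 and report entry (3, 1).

G^⊗2:
  [-8, 9, 5, 3, -9]
  [-24, -15, -6, -22, -12]
  [-8, 2, 6, -1, -15]
  [-3, 12, 11, 6, -5]
  [-9, -11, 5, -2, -8]
G^⊗3:
  [-2, 8, 12, 5, -8]
  [-20, -3, -7, -9, -21]
  [-6, 9, 8, 3, -8]
  [1, 14, 15, 8, -3]
  [-7, 8, 7, 2, -9]
Key observation: the optimum is the walk 3->3->2->1, with weight 2 + 9 + 3 = 14.
Optimal value attained by: walk 3->3->2->1.
Answer: (G^⊗3)[3][1] = 14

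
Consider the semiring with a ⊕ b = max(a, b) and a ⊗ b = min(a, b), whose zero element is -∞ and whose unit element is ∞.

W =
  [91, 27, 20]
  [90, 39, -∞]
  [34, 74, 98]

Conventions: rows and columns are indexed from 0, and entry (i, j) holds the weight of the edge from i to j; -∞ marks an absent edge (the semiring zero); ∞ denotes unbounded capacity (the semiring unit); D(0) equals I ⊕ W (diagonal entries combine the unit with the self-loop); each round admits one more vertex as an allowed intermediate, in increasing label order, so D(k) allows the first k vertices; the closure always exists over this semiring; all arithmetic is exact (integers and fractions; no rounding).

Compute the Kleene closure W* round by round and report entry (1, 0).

D(0):
  [∞, 27, 20]
  [90, ∞, -∞]
  [34, 74, ∞]
D(1):
  [∞, 27, 20]
  [90, ∞, 20]
  [34, 74, ∞]
D(2):
  [∞, 27, 20]
  [90, ∞, 20]
  [74, 74, ∞]
D(3):
  [∞, 27, 20]
  [90, ∞, 20]
  [74, 74, ∞]
Answer: W*[1][0] = 90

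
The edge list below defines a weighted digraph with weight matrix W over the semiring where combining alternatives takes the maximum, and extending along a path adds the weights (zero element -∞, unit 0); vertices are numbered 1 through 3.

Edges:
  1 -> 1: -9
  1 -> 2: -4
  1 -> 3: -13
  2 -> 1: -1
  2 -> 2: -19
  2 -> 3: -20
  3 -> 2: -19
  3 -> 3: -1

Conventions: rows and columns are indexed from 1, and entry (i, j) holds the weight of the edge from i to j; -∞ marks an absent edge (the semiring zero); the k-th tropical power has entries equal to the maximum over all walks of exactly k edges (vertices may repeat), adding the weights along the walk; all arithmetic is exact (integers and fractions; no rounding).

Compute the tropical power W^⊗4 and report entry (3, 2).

W^⊗2:
  [-5, -13, -14]
  [-10, -5, -14]
  [-20, -20, -2]
W^⊗3:
  [-14, -9, -15]
  [-6, -14, -15]
  [-21, -21, -3]
W^⊗4:
  [-10, -18, -16]
  [-15, -10, -16]
  [-22, -22, -4]
Key observation: the optimum is the walk 3->3->3->3->2, with weight (-1) + (-1) + (-1) + (-19) = -22.
Optimal value attained by: walk 3->3->3->3->2.
Answer: (W^⊗4)[3][2] = -22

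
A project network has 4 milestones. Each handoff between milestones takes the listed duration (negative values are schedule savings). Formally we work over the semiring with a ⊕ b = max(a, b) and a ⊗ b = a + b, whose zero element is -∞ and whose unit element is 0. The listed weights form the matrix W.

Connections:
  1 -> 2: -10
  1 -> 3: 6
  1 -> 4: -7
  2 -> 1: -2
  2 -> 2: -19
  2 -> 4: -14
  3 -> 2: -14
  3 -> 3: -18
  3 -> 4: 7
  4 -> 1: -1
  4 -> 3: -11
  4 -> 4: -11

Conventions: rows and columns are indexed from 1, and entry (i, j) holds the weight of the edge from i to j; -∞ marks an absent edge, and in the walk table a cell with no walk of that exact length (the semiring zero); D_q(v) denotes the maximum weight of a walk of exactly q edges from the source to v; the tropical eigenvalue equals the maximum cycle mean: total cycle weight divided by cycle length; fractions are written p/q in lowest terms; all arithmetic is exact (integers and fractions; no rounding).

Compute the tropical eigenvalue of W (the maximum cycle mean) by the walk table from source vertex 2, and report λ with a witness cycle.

q=0: [-∞, 0, -∞, -∞]
q=1: [-2, -19, -∞, -14]
q=2: [-15, -12, 4, -9]
q=3: [-10, -10, -9, 11]
q=4: [10, -20, 0, 0]
Optimal cycle mean attained by: cycle 1->3->4->1, total 6 + 7 + (-1), length 3.
Answer: λ = 4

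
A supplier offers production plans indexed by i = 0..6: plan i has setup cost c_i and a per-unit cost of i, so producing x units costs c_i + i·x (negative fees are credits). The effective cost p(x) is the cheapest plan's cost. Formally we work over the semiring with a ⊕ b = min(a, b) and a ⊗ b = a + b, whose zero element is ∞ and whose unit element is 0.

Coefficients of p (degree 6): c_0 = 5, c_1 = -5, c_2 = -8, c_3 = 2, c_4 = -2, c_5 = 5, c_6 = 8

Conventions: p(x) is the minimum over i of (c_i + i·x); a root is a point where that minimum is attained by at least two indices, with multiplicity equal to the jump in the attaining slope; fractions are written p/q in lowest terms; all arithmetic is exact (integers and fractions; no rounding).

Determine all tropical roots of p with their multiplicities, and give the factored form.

hull edge (i=0, c=5) to (i=1, c=-5): slope -10, span 1
hull edge (i=1, c=-5) to (i=2, c=-8): slope -3, span 1
hull edge (i=2, c=-8) to (i=4, c=-2): slope 3, span 2
hull edge (i=4, c=-2) to (i=6, c=8): slope 5, span 2
Factored form: p(x) = 8 ⊗ (x ⊕ (-5)) ⊗ (x ⊕ (-5)) ⊗ (x ⊕ (-3)) ⊗ (x ⊕ (-3)) ⊗ (x ⊕ 3) ⊗ (x ⊕ 10)
Answer: roots = -5 (mult 2), -3 (mult 2), 3 (mult 1), 10 (mult 1)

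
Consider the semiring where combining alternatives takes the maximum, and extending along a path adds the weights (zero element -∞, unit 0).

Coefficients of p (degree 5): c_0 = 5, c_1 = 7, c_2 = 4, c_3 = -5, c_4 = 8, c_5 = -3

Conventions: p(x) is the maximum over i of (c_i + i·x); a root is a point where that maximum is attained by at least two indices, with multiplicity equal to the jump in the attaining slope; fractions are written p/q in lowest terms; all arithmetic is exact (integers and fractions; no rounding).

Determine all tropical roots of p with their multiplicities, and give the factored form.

hull edge (i=0, c=5) to (i=1, c=7): slope 2, span 1
hull edge (i=1, c=7) to (i=4, c=8): slope 1/3, span 3
hull edge (i=4, c=8) to (i=5, c=-3): slope -11, span 1
Factored form: p(x) = -3 ⊗ (x ⊕ (-2)) ⊗ (x ⊕ (-1/3)) ⊗ (x ⊕ (-1/3)) ⊗ (x ⊕ (-1/3)) ⊗ (x ⊕ 11)
Answer: roots = -2 (mult 1), -1/3 (mult 3), 11 (mult 1)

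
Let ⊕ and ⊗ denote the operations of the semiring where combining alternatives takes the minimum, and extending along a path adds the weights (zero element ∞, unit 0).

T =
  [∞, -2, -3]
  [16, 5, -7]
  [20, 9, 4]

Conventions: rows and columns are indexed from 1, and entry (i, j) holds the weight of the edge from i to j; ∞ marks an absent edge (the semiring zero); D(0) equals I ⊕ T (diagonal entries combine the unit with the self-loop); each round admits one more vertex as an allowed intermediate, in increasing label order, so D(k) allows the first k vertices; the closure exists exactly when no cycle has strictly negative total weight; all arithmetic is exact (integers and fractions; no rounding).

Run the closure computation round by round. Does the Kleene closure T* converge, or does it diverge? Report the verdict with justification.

D(0):
  [0, -2, -3]
  [16, 0, -7]
  [20, 9, 0]
D(1):
  [0, -2, -3]
  [16, 0, -7]
  [20, 9, 0]
D(2):
  [0, -2, -9]
  [16, 0, -7]
  [20, 9, 0]
D(3):
  [0, -2, -9]
  [13, 0, -7]
  [20, 9, 0]
Key observation: every diagonal entry stays at the unit through all rounds, so no improving cycle exists.
Answer: CONVERGES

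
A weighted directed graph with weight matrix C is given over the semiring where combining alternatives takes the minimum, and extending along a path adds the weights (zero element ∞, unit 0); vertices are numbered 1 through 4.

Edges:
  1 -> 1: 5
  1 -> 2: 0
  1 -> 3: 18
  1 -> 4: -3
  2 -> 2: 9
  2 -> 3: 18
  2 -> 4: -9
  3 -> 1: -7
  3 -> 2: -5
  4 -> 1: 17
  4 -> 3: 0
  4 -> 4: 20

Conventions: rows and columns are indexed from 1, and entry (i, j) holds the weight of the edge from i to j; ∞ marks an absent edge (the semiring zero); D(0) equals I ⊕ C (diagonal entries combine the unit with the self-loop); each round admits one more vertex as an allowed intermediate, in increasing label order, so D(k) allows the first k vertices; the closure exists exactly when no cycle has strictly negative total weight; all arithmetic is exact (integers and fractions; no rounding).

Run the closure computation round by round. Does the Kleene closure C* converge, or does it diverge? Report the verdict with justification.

D(0):
  [0, 0, 18, -3]
  [∞, 0, 18, -9]
  [-7, -5, 0, ∞]
  [17, ∞, 0, 0]
D(1):
  [0, 0, 18, -3]
  [∞, 0, 18, -9]
  [-7, -7, 0, -10]
  [17, 17, 0, 0]
D(2):
  [0, 0, 18, -9]
  [∞, 0, 18, -9]
  [-7, -7, 0, -16]
  [17, 17, 0, 0]
Detection: at round 3, diagonal entry (4, 4) turns strictly negative.
Key observation: the cycle 4->3->1->2->4 has total weight 0 + (-7) + 0 + (-9), which is strictly negative.
Answer: DIVERGES — negative cycle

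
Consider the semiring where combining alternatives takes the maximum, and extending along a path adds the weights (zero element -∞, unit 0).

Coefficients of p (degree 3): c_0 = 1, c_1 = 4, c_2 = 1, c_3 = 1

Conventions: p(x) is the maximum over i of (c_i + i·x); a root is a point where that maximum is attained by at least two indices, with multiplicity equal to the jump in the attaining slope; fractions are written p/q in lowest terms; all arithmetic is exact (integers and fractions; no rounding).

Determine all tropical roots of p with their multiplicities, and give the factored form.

hull edge (i=0, c=1) to (i=1, c=4): slope 3, span 1
hull edge (i=1, c=4) to (i=3, c=1): slope -3/2, span 2
Factored form: p(x) = 1 ⊗ (x ⊕ (-3)) ⊗ (x ⊕ 3/2) ⊗ (x ⊕ 3/2)
Answer: roots = -3 (mult 1), 3/2 (mult 2)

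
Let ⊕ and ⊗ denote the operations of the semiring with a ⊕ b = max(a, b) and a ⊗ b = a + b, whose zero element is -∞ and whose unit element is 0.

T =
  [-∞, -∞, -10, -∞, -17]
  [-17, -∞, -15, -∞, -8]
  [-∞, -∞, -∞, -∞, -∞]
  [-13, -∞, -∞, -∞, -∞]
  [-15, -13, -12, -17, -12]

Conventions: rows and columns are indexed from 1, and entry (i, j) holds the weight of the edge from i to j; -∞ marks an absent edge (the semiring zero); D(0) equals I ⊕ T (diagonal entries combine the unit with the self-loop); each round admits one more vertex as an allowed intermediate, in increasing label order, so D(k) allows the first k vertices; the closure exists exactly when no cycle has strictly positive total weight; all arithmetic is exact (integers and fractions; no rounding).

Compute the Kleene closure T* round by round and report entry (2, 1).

D(0):
  [0, -∞, -10, -∞, -17]
  [-17, 0, -15, -∞, -8]
  [-∞, -∞, 0, -∞, -∞]
  [-13, -∞, -∞, 0, -∞]
  [-15, -13, -12, -17, 0]
D(1):
  [0, -∞, -10, -∞, -17]
  [-17, 0, -15, -∞, -8]
  [-∞, -∞, 0, -∞, -∞]
  [-13, -∞, -23, 0, -30]
  [-15, -13, -12, -17, 0]
D(2):
  [0, -∞, -10, -∞, -17]
  [-17, 0, -15, -∞, -8]
  [-∞, -∞, 0, -∞, -∞]
  [-13, -∞, -23, 0, -30]
  [-15, -13, -12, -17, 0]
D(3):
  [0, -∞, -10, -∞, -17]
  [-17, 0, -15, -∞, -8]
  [-∞, -∞, 0, -∞, -∞]
  [-13, -∞, -23, 0, -30]
  [-15, -13, -12, -17, 0]
D(4):
  [0, -∞, -10, -∞, -17]
  [-17, 0, -15, -∞, -8]
  [-∞, -∞, 0, -∞, -∞]
  [-13, -∞, -23, 0, -30]
  [-15, -13, -12, -17, 0]
D(5):
  [0, -30, -10, -34, -17]
  [-17, 0, -15, -25, -8]
  [-∞, -∞, 0, -∞, -∞]
  [-13, -43, -23, 0, -30]
  [-15, -13, -12, -17, 0]
Answer: T*[2][1] = -17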